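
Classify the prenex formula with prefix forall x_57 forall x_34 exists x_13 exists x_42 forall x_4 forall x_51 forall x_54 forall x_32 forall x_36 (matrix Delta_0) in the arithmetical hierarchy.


Leading quantifier is forall, so the class is Pi.
Number of quantifier blocks = alternations + 1 = 2 + 1 = 3.
Classification: Pi_3

Pi_3


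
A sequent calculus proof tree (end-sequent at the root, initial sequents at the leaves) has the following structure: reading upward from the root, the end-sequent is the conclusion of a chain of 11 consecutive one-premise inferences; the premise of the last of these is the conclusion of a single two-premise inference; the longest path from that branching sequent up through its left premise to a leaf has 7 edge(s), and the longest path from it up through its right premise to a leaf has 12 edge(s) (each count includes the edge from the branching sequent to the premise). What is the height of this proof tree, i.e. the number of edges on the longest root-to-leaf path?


Longest path through the left premise: 7 edges (measured from the branching sequent)
Longest path through the right premise: 12 edges
Height of the subtree rooted at the branching sequent: max(7, 12) = 12
The branching sequent sits 11 edges above the root (the chain of one-premise inferences), so height = 12 + 11 = 23

23


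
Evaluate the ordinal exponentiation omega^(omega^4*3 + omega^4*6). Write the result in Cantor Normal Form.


omega^(omega^4*3 + omega^4*6):
Both terms of the exponent have the same exponent 4, so they merge: omega^4*3 + omega^4*6 = omega^4*(3+6) = omega^4*9.
omega raised to a CNF ordinal is a single CNF term: Result = omega^(omega^4*9)

omega^(omega^4*9)


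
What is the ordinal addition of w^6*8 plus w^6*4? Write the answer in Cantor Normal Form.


Ordinal addition w^6*8 + w^6*4:
Both terms have the same exponent 6.
w^e*c + w^e*d = w^e*(c+d).
Result = w^6*(8+4) = w^6*12

w^6*12


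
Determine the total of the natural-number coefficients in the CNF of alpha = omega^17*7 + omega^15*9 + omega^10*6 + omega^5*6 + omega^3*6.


CNF: omega^17*7 + omega^15*9 + omega^10*6 + omega^5*6 + omega^3*6
Coefficients: 7 + 9 + 6 + 6 + 6 = 34

34


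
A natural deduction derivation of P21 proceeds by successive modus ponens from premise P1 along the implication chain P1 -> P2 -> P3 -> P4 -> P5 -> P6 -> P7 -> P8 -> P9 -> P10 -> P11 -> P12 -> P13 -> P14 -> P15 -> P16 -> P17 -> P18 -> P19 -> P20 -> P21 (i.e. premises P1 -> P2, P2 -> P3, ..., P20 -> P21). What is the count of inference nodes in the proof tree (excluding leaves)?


We have a chain: P1 -> P2 -> P3 -> P4 -> P5 -> P6 -> P7 -> P8 -> P9 -> P10 -> P11 -> P12 -> P13 -> P14 -> P15 -> P16 -> P17 -> P18 -> P19 -> P20 -> P21.
Each modus ponens application produces the next variable.
The chain has 21 propositions, so 21-1 = 20 modus ponens steps.
Total inference nodes = 20

20


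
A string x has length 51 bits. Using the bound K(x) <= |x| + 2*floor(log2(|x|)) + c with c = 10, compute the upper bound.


floor(log2(51)) = 5
2 * 5 = 10
K(x) <= 51 + 10 + 10 = 71

71


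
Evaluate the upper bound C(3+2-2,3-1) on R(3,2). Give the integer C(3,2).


R(3,2) <= C(3+2-2, 3-1) = C(3, 2)
C(3, 2) = 3! / (2! * 1!)
= 3

3


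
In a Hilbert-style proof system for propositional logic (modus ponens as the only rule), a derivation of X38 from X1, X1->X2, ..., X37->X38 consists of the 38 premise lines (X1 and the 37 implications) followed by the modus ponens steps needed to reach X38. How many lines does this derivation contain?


We have 38 premise lines: X1 and 37 implications.
Each implication is detached once by MP, giving 37 MP lines.
38 premise lines + 37 MP lines = 75 total lines.

75


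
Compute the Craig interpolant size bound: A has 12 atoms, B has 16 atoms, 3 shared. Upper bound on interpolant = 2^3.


Shared atoms = 3
Craig interpolant size bound = 2^3
= 8

8


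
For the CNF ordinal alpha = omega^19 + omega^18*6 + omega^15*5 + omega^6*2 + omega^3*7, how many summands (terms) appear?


CNF: omega^19 + omega^18*6 + omega^15*5 + omega^6*2 + omega^3*7
Count the summands separated by '+':
  term 1: omega^19
  term 2: omega^18*6
  term 3: omega^15*5
  term 4: omega^6*2
  term 5: omega^3*7
Total terms = 5

5


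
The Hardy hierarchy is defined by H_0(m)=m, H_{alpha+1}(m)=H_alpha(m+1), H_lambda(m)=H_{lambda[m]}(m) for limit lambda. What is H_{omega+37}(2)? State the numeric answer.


H_{omega+37}(2):
Unwind the 37 successor steps: H_{omega+37}(2) = H_omega(2+37) = H_omega(39).
H_omega(m) = H_m(m) = m + m = 2m.
Result = 2 * 39 = 78

78


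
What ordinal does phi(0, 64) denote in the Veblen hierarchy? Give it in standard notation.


phi(0, 64):
phi(0, beta) = omega^beta by definition.
phi(0, 64) = omega^64

omega^64


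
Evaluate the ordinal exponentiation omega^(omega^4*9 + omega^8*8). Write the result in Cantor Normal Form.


omega^(omega^4*9 + omega^8*8):
In ordinal addition a term is absorbed by a following term of strictly larger exponent: 4 < 8, so omega^4*9 + omega^8*8 = omega^8*8.
omega raised to a CNF ordinal is a single CNF term: Result = omega^(omega^8*8)

omega^(omega^8*8)


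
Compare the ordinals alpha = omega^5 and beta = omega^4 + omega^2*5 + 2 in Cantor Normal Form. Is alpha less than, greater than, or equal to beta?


Compare term by term from highest exponent:
alpha = omega^5
beta = omega^4 + omega^2*5 + 2
Term 1: alpha has omega^5*1, beta has omega^4*1
Term 2: alpha has omega^0*0, beta has omega^2*5
Term 3: alpha has omega^0*0, beta has omega^0*2
Result: alpha > beta

alpha > beta


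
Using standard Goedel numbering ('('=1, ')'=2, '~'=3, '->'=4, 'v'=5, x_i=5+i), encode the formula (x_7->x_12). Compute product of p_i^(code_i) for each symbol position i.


Formula: (x_7->x_12)
Symbol codes: [1, 12, 4, 17, 2]
Primes: [2, 3, 5, 7, 11]
p_1^1 = 2^1 = 2
p_2^12 = 3^12 = 531441
p_3^4 = 5^4 = 625
p_4^17 = 7^17 = 232630513987207
p_5^2 = 11^2 = 121
Product = 18698945688811135387158750

18698945688811135387158750


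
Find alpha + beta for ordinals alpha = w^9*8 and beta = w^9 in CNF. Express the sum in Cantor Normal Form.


Ordinal addition w^9*8 + w^9:
Both terms have the same exponent 9.
w^e*c + w^e*d = w^e*(c+d).
Result = w^9*(8+1) = w^9*9

w^9*9


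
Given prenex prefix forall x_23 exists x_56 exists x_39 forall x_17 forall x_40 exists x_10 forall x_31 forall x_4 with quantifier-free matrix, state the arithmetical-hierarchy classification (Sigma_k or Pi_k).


Leading quantifier is forall, so the class is Pi.
Number of quantifier blocks = alternations + 1 = 4 + 1 = 5.
Classification: Pi_5

Pi_5


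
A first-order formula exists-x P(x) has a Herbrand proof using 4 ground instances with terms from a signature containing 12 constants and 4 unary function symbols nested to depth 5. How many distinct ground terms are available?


Herbrand terms by depth:
Depth 0: 12 constants
Depth 1: 48 new terms (running total: 60)
Depth 2: 192 new terms (running total: 252)
Depth 3: 768 new terms (running total: 1020)
Depth 4: 3072 new terms (running total: 4092)
Depth 5: 12288 new terms (running total: 16380)
Total distinct ground terms = 16380

16380


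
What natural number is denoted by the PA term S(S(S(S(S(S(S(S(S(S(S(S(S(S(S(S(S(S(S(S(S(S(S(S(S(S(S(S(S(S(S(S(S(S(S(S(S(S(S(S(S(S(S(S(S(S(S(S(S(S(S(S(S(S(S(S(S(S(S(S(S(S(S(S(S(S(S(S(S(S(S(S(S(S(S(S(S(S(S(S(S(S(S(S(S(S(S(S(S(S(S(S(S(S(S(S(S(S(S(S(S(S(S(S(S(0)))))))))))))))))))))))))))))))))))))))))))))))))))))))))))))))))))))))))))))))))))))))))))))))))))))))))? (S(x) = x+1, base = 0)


Counting successors applied to 0:
105 applications of S to 0 = 105

105


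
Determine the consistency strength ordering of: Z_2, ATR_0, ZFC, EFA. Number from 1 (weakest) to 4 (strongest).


Ordering by consistency strength:
1. EFA
2. ATR_0
3. Z_2
4. ZFC


Z_2=3, ATR_0=2, ZFC=4, EFA=1


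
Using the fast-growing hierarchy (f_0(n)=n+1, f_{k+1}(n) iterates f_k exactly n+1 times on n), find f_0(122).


f_0(122) = 122 + 1 = 123

123


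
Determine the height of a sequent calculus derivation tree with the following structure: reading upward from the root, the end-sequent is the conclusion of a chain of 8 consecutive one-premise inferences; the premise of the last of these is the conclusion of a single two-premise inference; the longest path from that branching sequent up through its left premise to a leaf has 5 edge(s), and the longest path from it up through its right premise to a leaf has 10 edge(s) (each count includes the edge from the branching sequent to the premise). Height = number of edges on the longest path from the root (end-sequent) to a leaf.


Longest path through the left premise: 5 edges (measured from the branching sequent)
Longest path through the right premise: 10 edges
Height of the subtree rooted at the branching sequent: max(5, 10) = 10
The branching sequent sits 8 edges above the root (the chain of one-premise inferences), so height = 10 + 8 = 18

18


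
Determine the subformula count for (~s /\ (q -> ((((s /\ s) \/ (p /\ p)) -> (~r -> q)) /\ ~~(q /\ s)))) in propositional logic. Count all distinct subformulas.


Formula: (~s /\ (q -> ((((s /\ s) \/ (p /\ p)) -> (~r -> q)) /\ ~~(q /\ s))))
Subformulas found:
  1. r
  2. q
  3. s
  4. p
  5. ~r
  6. ~s
  7. (s /\ s)
  8. (q /\ s)
  9. (p /\ p)
  10. (~r -> q)
  11. ~(q /\ s)
  12. ~~(q /\ s)
  13. ((s /\ s) \/ (p /\ p))
  14. (((s /\ s) \/ (p /\ p)) -> (~r -> q))
  15. ((((s /\ s) \/ (p /\ p)) -> (~r -> q)) /\ ~~(q /\ s))
  16. (q -> ((((s /\ s) \/ (p /\ p)) -> (~r -> q)) /\ ~~(q /\ s)))
  17. (~s /\ (q -> ((((s /\ s) \/ (p /\ p)) -> (~r -> q)) /\ ~~(q /\ s))))
Total distinct subformulas = 17

17


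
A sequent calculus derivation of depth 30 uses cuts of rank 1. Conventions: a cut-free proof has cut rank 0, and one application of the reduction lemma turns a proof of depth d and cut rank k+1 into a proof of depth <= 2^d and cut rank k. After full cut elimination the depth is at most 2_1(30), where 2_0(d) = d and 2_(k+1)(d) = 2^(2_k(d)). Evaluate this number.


Each rank reduction sends depth d to at most 2^d; cut rank r needs r reductions.
2_0(30) = 30
2_1(30) = 2^30 = 1073741824
Cut-free depth bound = 1073741824

1073741824


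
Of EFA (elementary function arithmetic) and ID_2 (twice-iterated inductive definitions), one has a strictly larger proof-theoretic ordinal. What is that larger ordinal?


Proof-theoretic ordinal of EFA (elementary function arithmetic): omega^3
Proof-theoretic ordinal of ID_2 (twice-iterated inductive definitions): psi_0(epsilon_{Omega_2+1})
Comparing: omega^3 < psi_0(epsilon_{Omega_2+1}).
The larger ordinal is psi_0(epsilon_{Omega_2+1}) (from ID_2 (twice-iterated inductive definitions)).

psi_0(epsilon_{Omega_2+1})


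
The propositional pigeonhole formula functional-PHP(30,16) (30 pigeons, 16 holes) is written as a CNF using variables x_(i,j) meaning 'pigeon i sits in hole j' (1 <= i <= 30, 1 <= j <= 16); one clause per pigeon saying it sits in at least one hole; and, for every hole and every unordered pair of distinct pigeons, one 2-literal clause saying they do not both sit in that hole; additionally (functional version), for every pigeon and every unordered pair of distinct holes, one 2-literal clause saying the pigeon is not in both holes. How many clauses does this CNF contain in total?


functional-PHP(30,16): 30 pigeons, 16 holes, 30*16 = 480 variables.
- pigeon clauses: one per pigeon -> 30 clauses
- hole clauses: 16 holes * C(30,2) = 16 * 435 -> 6960 clauses
- functional clauses: 30 pigeons * C(16,2) = 30 * 120 -> 3600 clauses
Total clauses = 30 + 6960 + 3600 = 10590

10590


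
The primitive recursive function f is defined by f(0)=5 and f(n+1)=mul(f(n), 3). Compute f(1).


f(0) = 5
f(1) = mul(f(0), 3) = mul(5, 3) = 15


15


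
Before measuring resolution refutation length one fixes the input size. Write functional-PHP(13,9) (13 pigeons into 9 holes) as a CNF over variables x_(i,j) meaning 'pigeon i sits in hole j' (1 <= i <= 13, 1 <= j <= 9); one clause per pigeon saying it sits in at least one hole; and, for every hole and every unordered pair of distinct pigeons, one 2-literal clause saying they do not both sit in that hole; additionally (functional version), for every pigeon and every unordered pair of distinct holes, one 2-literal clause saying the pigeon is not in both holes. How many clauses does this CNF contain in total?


functional-PHP(13,9): 13 pigeons, 9 holes, 13*9 = 117 variables.
- pigeon clauses: one per pigeon -> 13 clauses
- hole clauses: 9 holes * C(13,2) = 9 * 78 -> 702 clauses
- functional clauses: 13 pigeons * C(9,2) = 13 * 36 -> 468 clauses
Total clauses = 13 + 702 + 468 = 1183

1183


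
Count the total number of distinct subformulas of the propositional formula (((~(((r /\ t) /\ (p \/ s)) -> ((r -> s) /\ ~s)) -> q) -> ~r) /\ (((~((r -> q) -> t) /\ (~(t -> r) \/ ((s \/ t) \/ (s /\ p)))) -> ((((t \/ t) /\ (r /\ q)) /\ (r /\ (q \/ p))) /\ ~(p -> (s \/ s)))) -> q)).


Formula: (((~(((r /\ t) /\ (p \/ s)) -> ((r -> s) /\ ~s)) -> q) -> ~r) /\ (((~((r -> q) -> t) /\ (~(t -> r) \/ ((s \/ t) \/ (s /\ p)))) -> ((((t \/ t) /\ (r /\ q)) /\ (r /\ (q \/ p))) /\ ~(p -> (s \/ s)))) -> q))
Subformulas found:
  1. r
  2. p
  3. q
  4. s
  5. t
  6. ~s
  7. ~r
  8. (r -> q)
  9. (s \/ s)
  10. (q \/ p)
  11. (t \/ t)
  12. (s \/ t)
  13. (r /\ t)
  14. (s /\ p)
  15. (r /\ q)
  16. (p \/ s)
  17. (r -> s)
  18. (t -> r)
  19. ~(t -> r)
  20. (r /\ (q \/ p))
  21. ((r -> q) -> t)
  22. (p -> (s \/ s))
  23. ~(p -> (s \/ s))
  24. ~((r -> q) -> t)
  25. ((r -> s) /\ ~s)
  26. ((t \/ t) /\ (r /\ q))
  27. ((r /\ t) /\ (p \/ s))
  28. ((s \/ t) \/ (s /\ p))
  29. (~(t -> r) \/ ((s \/ t) \/ (s /\ p)))
  30. (((t \/ t) /\ (r /\ q)) /\ (r /\ (q \/ p)))
  31. (((r /\ t) /\ (p \/ s)) -> ((r -> s) /\ ~s))
  32. ~(((r /\ t) /\ (p \/ s)) -> ((r -> s) /\ ~s))
  33. (~(((r /\ t) /\ (p \/ s)) -> ((r -> s) /\ ~s)) -> q)
  34. (~((r -> q) -> t) /\ (~(t -> r) \/ ((s \/ t) \/ (s /\ p))))
  35. ((~(((r /\ t) /\ (p \/ s)) -> ((r -> s) /\ ~s)) -> q) -> ~r)
  36. ((((t \/ t) /\ (r /\ q)) /\ (r /\ (q \/ p))) /\ ~(p -> (s \/ s)))
  37. ((~((r -> q) -> t) /\ (~(t -> r) \/ ((s \/ t) \/ (s /\ p)))) -> ((((t \/ t) /\ (r /\ q)) /\ (r /\ (q \/ p))) /\ ~(p -> (s \/ s))))
  38. (((~((r -> q) -> t) /\ (~(t -> r) \/ ((s \/ t) \/ (s /\ p)))) -> ((((t \/ t) /\ (r /\ q)) /\ (r /\ (q \/ p))) /\ ~(p -> (s \/ s)))) -> q)
  39. (((~(((r /\ t) /\ (p \/ s)) -> ((r -> s) /\ ~s)) -> q) -> ~r) /\ (((~((r -> q) -> t) /\ (~(t -> r) \/ ((s \/ t) \/ (s /\ p)))) -> ((((t \/ t) /\ (r /\ q)) /\ (r /\ (q \/ p))) /\ ~(p -> (s \/ s)))) -> q))
Total distinct subformulas = 39

39


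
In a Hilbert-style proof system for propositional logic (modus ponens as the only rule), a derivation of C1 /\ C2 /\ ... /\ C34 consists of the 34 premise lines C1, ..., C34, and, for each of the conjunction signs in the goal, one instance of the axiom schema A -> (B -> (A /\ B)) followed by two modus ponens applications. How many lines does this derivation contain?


Conjoining 34 premises:
- 34 premise lines
- the goal has 33 conjunction signs; each costs 1 axiom instance + 2 MP = 3 lines: 3 * 33 = 99
Total = 34 + 99 = 133 lines.

133


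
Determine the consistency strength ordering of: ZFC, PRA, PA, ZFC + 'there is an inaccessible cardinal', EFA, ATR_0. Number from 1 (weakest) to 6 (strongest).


Ordering by consistency strength:
1. EFA
2. PRA
3. PA
4. ATR_0
5. ZFC
6. ZFC + 'there is an inaccessible cardinal'


ZFC=5, PRA=2, PA=3, ZFC + 'there is an inaccessible cardinal'=6, EFA=1, ATR_0=4


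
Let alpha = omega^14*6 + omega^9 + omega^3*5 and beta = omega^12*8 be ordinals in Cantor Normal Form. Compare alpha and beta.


Compare term by term from highest exponent:
alpha = omega^14*6 + omega^9 + omega^3*5
beta = omega^12*8
Term 1: alpha has omega^14*6, beta has omega^12*8
Term 2: alpha has omega^9*1, beta has omega^0*0
Term 3: alpha has omega^3*5, beta has omega^0*0
Result: alpha > beta

alpha > beta


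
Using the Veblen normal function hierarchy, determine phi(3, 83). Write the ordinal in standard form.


phi(3, 83):
phi(3, beta) = eta_beta (the beta-th eta number, fixed point of zeta).
phi(3, 83) = eta_83

eta_83


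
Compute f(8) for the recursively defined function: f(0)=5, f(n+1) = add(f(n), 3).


f(0) = 5
f(1) = add(f(0), 3) = add(5, 3) = 8
f(2) = add(f(1), 3) = add(8, 3) = 11
f(3) = add(f(2), 3) = add(11, 3) = 14
f(4) = add(f(3), 3) = add(14, 3) = 17
f(5) = add(f(4), 3) = add(17, 3) = 20
f(6) = add(f(5), 3) = add(20, 3) = 23
f(7) = add(f(6), 3) = add(23, 3) = 26
f(8) = add(f(7), 3) = add(26, 3) = 29


29


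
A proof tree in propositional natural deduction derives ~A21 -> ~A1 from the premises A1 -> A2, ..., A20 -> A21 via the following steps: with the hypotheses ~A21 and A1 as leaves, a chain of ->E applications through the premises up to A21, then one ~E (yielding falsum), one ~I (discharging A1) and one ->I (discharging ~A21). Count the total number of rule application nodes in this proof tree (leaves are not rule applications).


From hypothesis A1, 20 ->E steps along the 20 premises yield A21.
~E with hypothesis ~A21 gives falsum (1 node); ~I discharging A1 gives ~A1 (1 node); ->I discharging ~A21 gives the goal (1 node).
Total = 20 + 3 = 23 inference nodes.

23


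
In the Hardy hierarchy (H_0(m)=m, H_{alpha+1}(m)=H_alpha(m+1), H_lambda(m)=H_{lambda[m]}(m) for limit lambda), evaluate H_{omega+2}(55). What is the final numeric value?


H_{omega+2}(55):
Unwind the 2 successor steps: H_{omega+2}(55) = H_omega(55+2) = H_omega(57).
H_omega(m) = H_m(m) = m + m = 2m.
Result = 2 * 57 = 114

114


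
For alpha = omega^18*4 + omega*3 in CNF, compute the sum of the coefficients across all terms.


CNF: omega^18*4 + omega*3
Coefficients: 4 + 3 = 7

7


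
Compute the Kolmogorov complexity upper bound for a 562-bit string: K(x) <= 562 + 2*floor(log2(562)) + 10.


floor(log2(562)) = 9
2 * 9 = 18
K(x) <= 562 + 18 + 10 = 590

590


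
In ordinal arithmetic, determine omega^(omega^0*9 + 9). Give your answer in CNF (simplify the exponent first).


omega^(omega^0*9 + 9):
omega^0 = 1, so the exponent is 9 + 9 = 18 (finite ordinal addition).
Result = omega^18, already a single CNF term.

omega^18


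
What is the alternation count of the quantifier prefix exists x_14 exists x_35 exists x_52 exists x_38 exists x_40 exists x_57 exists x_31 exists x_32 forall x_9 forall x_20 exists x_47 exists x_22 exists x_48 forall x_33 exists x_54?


Walk the prefix and count type changes:
  position 1: exists -> exists
  position 2: exists -> exists
  position 3: exists -> exists
  position 4: exists -> exists
  position 5: exists -> exists
  position 6: exists -> exists
  position 7: exists -> exists
  position 8: exists -> forall <-- alternation
  position 9: forall -> forall
  position 10: forall -> exists <-- alternation
  position 11: exists -> exists
  position 12: exists -> exists
  position 13: exists -> forall <-- alternation
  position 14: forall -> exists <-- alternation
Total alternations = 4

4


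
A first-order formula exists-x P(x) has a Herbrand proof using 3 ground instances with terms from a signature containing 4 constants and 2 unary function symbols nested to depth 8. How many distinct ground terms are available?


Herbrand terms by depth:
Depth 0: 4 constants
Depth 1: 8 new terms (running total: 12)
Depth 2: 16 new terms (running total: 28)
Depth 3: 32 new terms (running total: 60)
Depth 4: 64 new terms (running total: 124)
Depth 5: 128 new terms (running total: 252)
Depth 6: 256 new terms (running total: 508)
Depth 7: 512 new terms (running total: 1020)
Depth 8: 1024 new terms (running total: 2044)
Total distinct ground terms = 2044

2044


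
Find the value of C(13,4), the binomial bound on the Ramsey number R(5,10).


R(5,10) <= C(5+10-2, 5-1) = C(13, 4)
C(13, 4) = 13! / (4! * 9!)
= 715

715


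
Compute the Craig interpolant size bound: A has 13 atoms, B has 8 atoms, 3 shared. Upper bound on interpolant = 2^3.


Shared atoms = 3
Craig interpolant size bound = 2^3
= 8

8


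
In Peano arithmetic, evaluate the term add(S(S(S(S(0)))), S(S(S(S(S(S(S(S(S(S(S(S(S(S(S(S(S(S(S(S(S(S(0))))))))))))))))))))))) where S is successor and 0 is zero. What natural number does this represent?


add(S^4(0), S^22(0)):
S^4(0) = 4
S^22(0) = 22
4 + 22 = 26

26


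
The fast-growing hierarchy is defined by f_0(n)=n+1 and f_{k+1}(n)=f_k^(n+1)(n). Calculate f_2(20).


f_2(20) = f_1^21(20)
f_1(m) = 2m + 1.
Iterating: f_1^k(n) = 2^k*(n+1) - 1.
f_2(20) = 2^21*(20+1) - 1 = 2097152*21 - 1 = 44040191

44040191


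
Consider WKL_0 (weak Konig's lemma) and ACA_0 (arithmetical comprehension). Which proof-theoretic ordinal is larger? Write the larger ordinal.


Proof-theoretic ordinal of WKL_0 (weak Konig's lemma): omega^omega
Proof-theoretic ordinal of ACA_0 (arithmetical comprehension): epsilon_0
Comparing: omega^omega < epsilon_0.
The larger ordinal is epsilon_0 (from ACA_0 (arithmetical comprehension)).

epsilon_0


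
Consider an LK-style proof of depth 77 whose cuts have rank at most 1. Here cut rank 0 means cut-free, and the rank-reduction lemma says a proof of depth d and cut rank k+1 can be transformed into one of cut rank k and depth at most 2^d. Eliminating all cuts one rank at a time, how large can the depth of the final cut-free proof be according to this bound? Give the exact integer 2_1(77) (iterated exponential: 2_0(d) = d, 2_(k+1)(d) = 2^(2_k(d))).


Each rank reduction sends depth d to at most 2^d; cut rank r needs r reductions.
2_0(77) = 77
2_1(77) = 2^77 = 151115727451828646838272
Cut-free depth bound = 151115727451828646838272

151115727451828646838272


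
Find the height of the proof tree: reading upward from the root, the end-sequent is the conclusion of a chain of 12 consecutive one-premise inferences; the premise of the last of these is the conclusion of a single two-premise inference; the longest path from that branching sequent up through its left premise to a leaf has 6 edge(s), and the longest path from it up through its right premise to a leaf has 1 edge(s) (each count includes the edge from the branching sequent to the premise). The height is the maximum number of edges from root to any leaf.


Longest path through the left premise: 6 edges (measured from the branching sequent)
Longest path through the right premise: 1 edges
Height of the subtree rooted at the branching sequent: max(6, 1) = 6
The branching sequent sits 12 edges above the root (the chain of one-premise inferences), so height = 6 + 12 = 18

18


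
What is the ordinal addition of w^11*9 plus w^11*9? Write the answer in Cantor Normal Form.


Ordinal addition w^11*9 + w^11*9:
Both terms have the same exponent 11.
w^e*c + w^e*d = w^e*(c+d).
Result = w^11*(9+9) = w^11*18

w^11*18


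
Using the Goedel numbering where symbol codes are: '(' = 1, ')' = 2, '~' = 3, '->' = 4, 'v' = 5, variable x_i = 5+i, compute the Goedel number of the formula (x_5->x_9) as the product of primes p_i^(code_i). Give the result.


Formula: (x_5->x_9)
Symbol codes: [1, 10, 4, 14, 2]
Primes: [2, 3, 5, 7, 11]
p_1^1 = 2^1 = 2
p_2^10 = 3^10 = 59049
p_3^4 = 5^4 = 625
p_4^14 = 7^14 = 678223072849
p_5^2 = 11^2 = 121
Product = 6057319627084915901250

6057319627084915901250


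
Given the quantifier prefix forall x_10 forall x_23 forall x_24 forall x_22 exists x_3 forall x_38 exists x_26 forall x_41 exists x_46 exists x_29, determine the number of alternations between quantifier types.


Walk the prefix and count type changes:
  position 1: forall -> forall
  position 2: forall -> forall
  position 3: forall -> forall
  position 4: forall -> exists <-- alternation
  position 5: exists -> forall <-- alternation
  position 6: forall -> exists <-- alternation
  position 7: exists -> forall <-- alternation
  position 8: forall -> exists <-- alternation
  position 9: exists -> exists
Total alternations = 5

5


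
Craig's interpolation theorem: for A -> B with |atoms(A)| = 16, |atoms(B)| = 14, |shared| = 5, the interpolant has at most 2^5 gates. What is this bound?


Shared atoms = 5
Craig interpolant size bound = 2^5
= 32

32


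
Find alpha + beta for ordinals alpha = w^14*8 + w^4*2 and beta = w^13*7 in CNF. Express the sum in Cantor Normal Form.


Ordinal addition (w^14*8 + w^4*2) + w^13*7:
alpha's leading term has exponent 14 > beta's exponent 13, so it survives.
alpha's tail term has exponent 4 < beta's exponent 13, so it is absorbed by beta.
In ordinal addition, any term followed by a strictly larger-exponent term is absorbed.
Result = w^14*8 + w^13*7

w^14*8 + w^13*7


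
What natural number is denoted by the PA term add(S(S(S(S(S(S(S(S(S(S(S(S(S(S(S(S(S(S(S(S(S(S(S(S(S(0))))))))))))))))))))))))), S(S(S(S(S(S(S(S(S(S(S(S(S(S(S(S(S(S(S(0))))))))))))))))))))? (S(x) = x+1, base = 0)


add(S^25(0), S^19(0)):
S^25(0) = 25
S^19(0) = 19
25 + 19 = 44

44


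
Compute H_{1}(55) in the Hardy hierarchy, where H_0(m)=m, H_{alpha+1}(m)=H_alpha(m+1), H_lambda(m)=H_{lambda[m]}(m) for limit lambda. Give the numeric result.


H_1(55):
For finite ordinals k, H_k(n) = n + k (each successor step adds 1).
H_1(55) = 55 + 1 = 56

56


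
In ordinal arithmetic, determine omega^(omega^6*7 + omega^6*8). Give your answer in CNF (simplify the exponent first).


omega^(omega^6*7 + omega^6*8):
Both terms of the exponent have the same exponent 6, so they merge: omega^6*7 + omega^6*8 = omega^6*(7+8) = omega^6*15.
omega raised to a CNF ordinal is a single CNF term: Result = omega^(omega^6*15)

omega^(omega^6*15)


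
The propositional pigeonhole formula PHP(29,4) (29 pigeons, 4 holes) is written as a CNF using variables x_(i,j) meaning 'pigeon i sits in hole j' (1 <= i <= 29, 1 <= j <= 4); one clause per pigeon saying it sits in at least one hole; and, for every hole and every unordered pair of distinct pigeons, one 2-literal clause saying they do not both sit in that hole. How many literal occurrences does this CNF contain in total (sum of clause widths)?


PHP(29,4): 29 pigeons, 4 holes, 29*4 = 116 variables.
- pigeon clauses: one per pigeon -> 29 clauses of width 4 -> 116 literals
- hole clauses: 4 holes * C(29,2) = 4 * 406 -> 1624 clauses of width 2 -> 3248 literals
Total literal occurrences = 116 + 3248 = 3364

3364


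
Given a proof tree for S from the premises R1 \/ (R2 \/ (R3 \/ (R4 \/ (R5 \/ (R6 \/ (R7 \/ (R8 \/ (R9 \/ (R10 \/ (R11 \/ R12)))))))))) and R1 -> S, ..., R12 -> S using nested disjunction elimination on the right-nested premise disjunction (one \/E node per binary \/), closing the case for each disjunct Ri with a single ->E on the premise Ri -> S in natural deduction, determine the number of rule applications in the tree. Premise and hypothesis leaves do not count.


The premise R1 \/ (R2 \/ (R3 \/ (R4 \/ (R5 \/ (R6 \/ (R7 \/ (R8 \/ (R9 \/ (R10 \/ (R11 \/ R12)))))))))) contains 12 disjuncts, hence 11 binary \/ connectives.
- Each binary \/ is eliminated once: 11 \/E nodes.
- Each of the 12 cases Ri derives S by one ->E with Ri -> S: 12 ->E nodes.
Total = 11 + 12 = 23

23


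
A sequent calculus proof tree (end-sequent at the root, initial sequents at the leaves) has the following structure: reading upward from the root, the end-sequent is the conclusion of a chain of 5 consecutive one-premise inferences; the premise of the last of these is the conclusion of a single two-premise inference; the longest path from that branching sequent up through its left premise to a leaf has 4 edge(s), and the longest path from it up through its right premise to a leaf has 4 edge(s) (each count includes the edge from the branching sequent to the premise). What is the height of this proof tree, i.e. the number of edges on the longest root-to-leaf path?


Longest path through the left premise: 4 edges (measured from the branching sequent)
Longest path through the right premise: 4 edges
Height of the subtree rooted at the branching sequent: max(4, 4) = 4
The branching sequent sits 5 edges above the root (the chain of one-premise inferences), so height = 4 + 5 = 9

9


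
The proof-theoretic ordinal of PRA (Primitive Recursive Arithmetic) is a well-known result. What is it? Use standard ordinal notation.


The proof-theoretic ordinal of PRA (Primitive Recursive Arithmetic) is a standard result in ordinal analysis.
This ordinal is the supremum of order types of primitive recursive well-orderings
that the theory can prove to be well-ordered.
For PRA (Primitive Recursive Arithmetic), the proof-theoretic ordinal is omega^omega.

omega^omega


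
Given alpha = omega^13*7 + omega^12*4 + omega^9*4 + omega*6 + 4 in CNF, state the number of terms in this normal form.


CNF: omega^13*7 + omega^12*4 + omega^9*4 + omega*6 + 4
Count the summands separated by '+':
  term 1: omega^13*7
  term 2: omega^12*4
  term 3: omega^9*4
  term 4: omega*6
  term 5: 4
Total terms = 5

5


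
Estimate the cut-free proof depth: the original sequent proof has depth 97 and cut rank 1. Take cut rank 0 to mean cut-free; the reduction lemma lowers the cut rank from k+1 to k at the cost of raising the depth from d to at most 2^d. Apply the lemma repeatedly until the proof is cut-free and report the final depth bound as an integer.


Each rank reduction sends depth d to at most 2^d; cut rank r needs r reductions.
2_0(97) = 97
2_1(97) = 2^97 = 158456325028528675187087900672
Cut-free depth bound = 158456325028528675187087900672

158456325028528675187087900672


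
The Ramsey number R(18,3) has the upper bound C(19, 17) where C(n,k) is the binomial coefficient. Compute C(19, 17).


R(18,3) <= C(18+3-2, 18-1) = C(19, 17)
C(19, 17) = 19! / (17! * 2!)
= 171

171


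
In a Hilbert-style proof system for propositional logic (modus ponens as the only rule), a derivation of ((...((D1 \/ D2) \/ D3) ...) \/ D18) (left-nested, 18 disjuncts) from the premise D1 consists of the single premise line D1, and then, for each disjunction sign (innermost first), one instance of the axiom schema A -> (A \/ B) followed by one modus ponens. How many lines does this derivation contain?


Building the left-nested 18-ary disjunction from D1:
- 1 premise line (D1)
- 18 disjuncts means 17 disjunction signs; each needs 1 axiom instance + 1 MP = 2 lines: 2 * 17 = 34
Total = 1 + 34 = 35 lines.

35


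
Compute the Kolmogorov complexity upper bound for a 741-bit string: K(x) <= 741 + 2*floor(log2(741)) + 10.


floor(log2(741)) = 9
2 * 9 = 18
K(x) <= 741 + 18 + 10 = 769

769


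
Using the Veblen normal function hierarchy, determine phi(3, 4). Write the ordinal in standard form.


phi(3, 4):
phi(3, beta) = eta_beta (the beta-th eta number, fixed point of zeta).
phi(3, 4) = eta_4

eta_4


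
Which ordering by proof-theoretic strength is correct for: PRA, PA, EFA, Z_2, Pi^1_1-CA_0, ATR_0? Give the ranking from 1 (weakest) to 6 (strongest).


Ordering by consistency strength:
1. EFA
2. PRA
3. PA
4. ATR_0
5. Pi^1_1-CA_0
6. Z_2


PRA=2, PA=3, EFA=1, Z_2=6, Pi^1_1-CA_0=5, ATR_0=4


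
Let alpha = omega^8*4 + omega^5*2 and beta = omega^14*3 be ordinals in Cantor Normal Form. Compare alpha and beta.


Compare term by term from highest exponent:
alpha = omega^8*4 + omega^5*2
beta = omega^14*3
Term 1: alpha has omega^8*4, beta has omega^14*3
Term 2: alpha has omega^5*2, beta has omega^0*0
Result: alpha < beta

alpha < beta


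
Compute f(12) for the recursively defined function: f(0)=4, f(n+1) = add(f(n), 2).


f(0) = 4
f(1) = add(f(0), 2) = add(4, 2) = 6
f(2) = add(f(1), 2) = add(6, 2) = 8
f(3) = add(f(2), 2) = add(8, 2) = 10
f(4) = add(f(3), 2) = add(10, 2) = 12
f(5) = add(f(4), 2) = add(12, 2) = 14
f(6) = add(f(5), 2) = add(14, 2) = 16
f(7) = add(f(6), 2) = add(16, 2) = 18
f(8) = add(f(7), 2) = add(18, 2) = 20
f(9) = add(f(8), 2) = add(20, 2) = 22
f(10) = add(f(9), 2) = add(22, 2) = 24
f(11) = add(f(10), 2) = add(24, 2) = 26
f(12) = add(f(11), 2) = add(26, 2) = 28


28


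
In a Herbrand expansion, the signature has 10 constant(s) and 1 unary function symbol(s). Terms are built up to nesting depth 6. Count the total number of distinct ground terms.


Herbrand terms by depth:
Depth 0: 10 constants
Depth 1: 10 new terms (running total: 20)
Depth 2: 10 new terms (running total: 30)
Depth 3: 10 new terms (running total: 40)
Depth 4: 10 new terms (running total: 50)
Depth 5: 10 new terms (running total: 60)
Depth 6: 10 new terms (running total: 70)
Total distinct ground terms = 70

70


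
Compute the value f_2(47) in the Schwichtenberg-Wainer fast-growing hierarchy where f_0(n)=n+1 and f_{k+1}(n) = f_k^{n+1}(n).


f_2(47) = f_1^48(47)
f_1(m) = 2m + 1.
Iterating: f_1^k(n) = 2^k*(n+1) - 1.
f_2(47) = 2^48*(47+1) - 1 = 281474976710656*48 - 1 = 13510798882111487

13510798882111487


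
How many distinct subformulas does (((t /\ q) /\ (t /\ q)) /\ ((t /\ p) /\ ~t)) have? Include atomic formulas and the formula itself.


Formula: (((t /\ q) /\ (t /\ q)) /\ ((t /\ p) /\ ~t))
Subformulas found:
  1. q
  2. p
  3. t
  4. ~t
  5. (t /\ q)
  6. (t /\ p)
  7. ((t /\ p) /\ ~t)
  8. ((t /\ q) /\ (t /\ q))
  9. (((t /\ q) /\ (t /\ q)) /\ ((t /\ p) /\ ~t))
Total distinct subformulas = 9

9


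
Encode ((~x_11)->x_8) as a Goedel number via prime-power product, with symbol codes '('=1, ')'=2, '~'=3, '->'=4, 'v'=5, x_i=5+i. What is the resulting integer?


Formula: ((~x_11)->x_8)
Symbol codes: [1, 1, 3, 16, 2, 4, 13, 2]
Primes: [2, 3, 5, 7, 11, 13, 17, 19]
p_1^1 = 2^1 = 2
p_2^1 = 3^1 = 3
p_3^3 = 5^3 = 125
p_4^16 = 7^16 = 33232930569601
p_5^2 = 11^2 = 121
p_6^4 = 13^4 = 28561
p_7^13 = 17^13 = 9904578032905937
p_8^2 = 19^2 = 361
Product = 307986629449844038231742576609249975712750

307986629449844038231742576609249975712750


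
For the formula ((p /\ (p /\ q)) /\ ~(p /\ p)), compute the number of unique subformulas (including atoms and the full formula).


Formula: ((p /\ (p /\ q)) /\ ~(p /\ p))
Subformulas found:
  1. q
  2. p
  3. (p /\ p)
  4. (p /\ q)
  5. ~(p /\ p)
  6. (p /\ (p /\ q))
  7. ((p /\ (p /\ q)) /\ ~(p /\ p))
Total distinct subformulas = 7

7


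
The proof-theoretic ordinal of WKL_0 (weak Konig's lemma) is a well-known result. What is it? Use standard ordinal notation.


The proof-theoretic ordinal of WKL_0 (weak Konig's lemma) is a standard result in ordinal analysis.
This ordinal is the supremum of order types of primitive recursive well-orderings
that the theory can prove to be well-ordered.
For WKL_0 (weak Konig's lemma), the proof-theoretic ordinal is omega^omega.

omega^omega


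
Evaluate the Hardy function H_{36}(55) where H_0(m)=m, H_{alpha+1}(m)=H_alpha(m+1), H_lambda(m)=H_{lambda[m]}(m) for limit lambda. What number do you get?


H_36(55):
For finite ordinals k, H_k(n) = n + k (each successor step adds 1).
H_36(55) = 55 + 36 = 91

91


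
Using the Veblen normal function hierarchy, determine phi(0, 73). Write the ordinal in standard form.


phi(0, 73):
phi(0, beta) = omega^beta by definition.
phi(0, 73) = omega^73

omega^73


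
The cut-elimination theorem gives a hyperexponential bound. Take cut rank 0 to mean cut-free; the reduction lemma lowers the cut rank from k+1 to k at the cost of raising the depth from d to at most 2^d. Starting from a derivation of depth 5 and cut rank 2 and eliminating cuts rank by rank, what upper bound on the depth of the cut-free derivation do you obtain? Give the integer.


Each rank reduction sends depth d to at most 2^d; cut rank r needs r reductions.
2_0(5) = 5
2_1(5) = 2^5 = 32
2_2(5) = 2^32 = 4294967296
Cut-free depth bound = 4294967296

4294967296


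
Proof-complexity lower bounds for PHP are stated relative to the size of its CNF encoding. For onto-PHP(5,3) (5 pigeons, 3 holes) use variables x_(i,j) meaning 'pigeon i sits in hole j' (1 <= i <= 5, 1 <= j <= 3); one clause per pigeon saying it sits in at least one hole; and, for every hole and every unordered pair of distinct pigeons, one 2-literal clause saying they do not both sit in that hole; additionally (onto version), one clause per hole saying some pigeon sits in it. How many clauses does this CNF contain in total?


onto-PHP(5,3): 5 pigeons, 3 holes, 5*3 = 15 variables.
- pigeon clauses: one per pigeon -> 5 clauses
- hole clauses: 3 holes * C(5,2) = 3 * 10 -> 30 clauses
- onto clauses: one per hole -> 3 clauses
Total clauses = 5 + 30 + 3 = 38

38


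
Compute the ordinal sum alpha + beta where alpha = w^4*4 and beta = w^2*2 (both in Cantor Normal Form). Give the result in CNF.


Ordinal addition w^4*4 + w^2*2:
Leading exponent of alpha (4) > leading exponent of beta (2).
Since alpha's term has higher exponent than beta's leading term,
the sum is simply alpha followed by beta.
Result = w^4*4 + w^2*2

w^4*4 + w^2*2


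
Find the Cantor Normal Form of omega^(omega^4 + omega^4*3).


omega^(omega^4 + omega^4*3):
Both terms of the exponent have the same exponent 4, so they merge: omega^4 + omega^4*3 = omega^4*(1+3) = omega^4*4.
omega raised to a CNF ordinal is a single CNF term: Result = omega^(omega^4*4)

omega^(omega^4*4)


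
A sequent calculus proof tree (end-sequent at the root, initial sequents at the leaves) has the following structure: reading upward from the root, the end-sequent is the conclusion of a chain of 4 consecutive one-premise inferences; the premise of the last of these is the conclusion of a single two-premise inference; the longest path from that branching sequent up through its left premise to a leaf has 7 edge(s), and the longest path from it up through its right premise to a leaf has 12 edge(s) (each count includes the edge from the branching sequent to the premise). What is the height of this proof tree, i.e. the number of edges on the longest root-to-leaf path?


Longest path through the left premise: 7 edges (measured from the branching sequent)
Longest path through the right premise: 12 edges
Height of the subtree rooted at the branching sequent: max(7, 12) = 12
The branching sequent sits 4 edges above the root (the chain of one-premise inferences), so height = 12 + 4 = 16

16


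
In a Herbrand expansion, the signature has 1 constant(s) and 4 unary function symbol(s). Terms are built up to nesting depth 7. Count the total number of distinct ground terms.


Herbrand terms by depth:
Depth 0: 1 constants
Depth 1: 4 new terms (running total: 5)
Depth 2: 16 new terms (running total: 21)
Depth 3: 64 new terms (running total: 85)
Depth 4: 256 new terms (running total: 341)
Depth 5: 1024 new terms (running total: 1365)
Depth 6: 4096 new terms (running total: 5461)
Depth 7: 16384 new terms (running total: 21845)
Total distinct ground terms = 21845

21845


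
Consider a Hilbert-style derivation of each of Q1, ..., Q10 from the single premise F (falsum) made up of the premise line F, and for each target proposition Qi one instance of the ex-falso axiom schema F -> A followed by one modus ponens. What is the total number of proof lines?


Ex falso, line by line:
- 1 premise line (F)
- 10 targets, each needing 1 axiom instance (F -> Qi) + 1 MP = 2 lines: 2 * 10 = 20
Total = 1 + 20 = 21 lines.

21


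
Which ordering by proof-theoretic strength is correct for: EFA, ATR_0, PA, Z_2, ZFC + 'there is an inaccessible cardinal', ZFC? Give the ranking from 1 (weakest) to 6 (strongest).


Ordering by consistency strength:
1. EFA
2. PA
3. ATR_0
4. Z_2
5. ZFC
6. ZFC + 'there is an inaccessible cardinal'


EFA=1, ATR_0=3, PA=2, Z_2=4, ZFC + 'there is an inaccessible cardinal'=6, ZFC=5


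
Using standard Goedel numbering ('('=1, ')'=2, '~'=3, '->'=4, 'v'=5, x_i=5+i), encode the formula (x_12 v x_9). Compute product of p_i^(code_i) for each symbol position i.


Formula: (x_12 v x_9)
Symbol codes: [1, 17, 5, 14, 2]
Primes: [2, 3, 5, 7, 11]
p_1^1 = 2^1 = 2
p_2^17 = 3^17 = 129140163
p_3^5 = 5^5 = 3125
p_4^14 = 7^14 = 678223072849
p_5^2 = 11^2 = 121
Product = 66236790122173555380168750

66236790122173555380168750


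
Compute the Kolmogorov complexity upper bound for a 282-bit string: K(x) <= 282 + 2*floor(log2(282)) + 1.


floor(log2(282)) = 8
2 * 8 = 16
K(x) <= 282 + 16 + 1 = 299

299


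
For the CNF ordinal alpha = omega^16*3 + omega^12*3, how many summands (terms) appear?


CNF: omega^16*3 + omega^12*3
Count the summands separated by '+':
  term 1: omega^16*3
  term 2: omega^12*3
Total terms = 2

2
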